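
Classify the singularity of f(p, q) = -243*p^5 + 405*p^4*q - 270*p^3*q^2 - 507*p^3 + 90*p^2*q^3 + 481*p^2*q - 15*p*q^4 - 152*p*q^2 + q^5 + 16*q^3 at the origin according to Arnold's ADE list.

D_{6}

The Hessian of f at 0 has rank 0. Corank 2; j^3 = -(3*p - q)*(13*p - 4*q)^2 has shape L^2 M (L != M), so D-series; mu = 6 gives D_6.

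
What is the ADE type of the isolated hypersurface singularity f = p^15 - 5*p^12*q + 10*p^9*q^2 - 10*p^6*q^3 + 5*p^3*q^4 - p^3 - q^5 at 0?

E_{8}

The Hessian of f at 0 has rank 0. Corank 2; j^3 = -p^3 is a perfect cube, so E-series; the 5-jet and mu = 8 give E_8.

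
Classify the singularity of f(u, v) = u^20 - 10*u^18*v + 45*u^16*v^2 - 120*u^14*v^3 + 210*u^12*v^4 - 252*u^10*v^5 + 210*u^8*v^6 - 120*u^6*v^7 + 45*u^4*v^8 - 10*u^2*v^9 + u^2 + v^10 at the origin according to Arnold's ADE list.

A_9

The Hessian of f at 0 has rank 1. Corank 1: A-series; mu = 9 gives A_9.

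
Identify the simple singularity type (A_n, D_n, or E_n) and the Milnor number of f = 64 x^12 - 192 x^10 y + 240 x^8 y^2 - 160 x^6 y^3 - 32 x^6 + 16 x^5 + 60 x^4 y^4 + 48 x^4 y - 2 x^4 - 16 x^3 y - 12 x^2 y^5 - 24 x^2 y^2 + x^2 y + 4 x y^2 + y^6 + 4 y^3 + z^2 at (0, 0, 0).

Type D_7, Milnor number mu = 7.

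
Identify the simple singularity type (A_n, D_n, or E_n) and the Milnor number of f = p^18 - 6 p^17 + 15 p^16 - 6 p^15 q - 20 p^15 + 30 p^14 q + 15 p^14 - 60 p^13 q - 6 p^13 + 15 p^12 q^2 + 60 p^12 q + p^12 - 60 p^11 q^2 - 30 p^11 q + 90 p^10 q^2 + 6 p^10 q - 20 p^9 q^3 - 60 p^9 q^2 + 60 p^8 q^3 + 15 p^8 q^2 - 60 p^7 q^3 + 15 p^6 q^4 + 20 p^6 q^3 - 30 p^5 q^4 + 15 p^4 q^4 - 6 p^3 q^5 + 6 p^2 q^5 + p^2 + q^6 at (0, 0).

Type A5, Milnor number mu = 5.

The Hessian of f at 0 has rank 1. Corank 1: A-series; mu = 5 gives A_5.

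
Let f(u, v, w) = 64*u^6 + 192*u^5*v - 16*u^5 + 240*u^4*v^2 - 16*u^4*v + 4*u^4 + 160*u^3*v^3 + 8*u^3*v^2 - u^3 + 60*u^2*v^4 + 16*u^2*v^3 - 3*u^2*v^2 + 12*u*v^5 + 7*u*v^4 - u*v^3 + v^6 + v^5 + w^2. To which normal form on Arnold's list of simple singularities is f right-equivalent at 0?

The Hessian of f at 0 is [[0, 0, 0], [0, 0, 0], [0, 0, 2]] with rank 1, so corank 2. A Groebner basis of the Jacobian ideal J(f) in C{u,v,w} is {3*u^2/7 + v^4 + v^3/7, u^3, u^2*v - u^2/7 - v^3/21, u^2 + u*v^2 + v^3/3, w}; counting standard monomials gives mu = 7. Corank 2; j^3 = -u^3 is a perfect cube, so E-series; the 4-jet and mu = 7 give E_7.

E7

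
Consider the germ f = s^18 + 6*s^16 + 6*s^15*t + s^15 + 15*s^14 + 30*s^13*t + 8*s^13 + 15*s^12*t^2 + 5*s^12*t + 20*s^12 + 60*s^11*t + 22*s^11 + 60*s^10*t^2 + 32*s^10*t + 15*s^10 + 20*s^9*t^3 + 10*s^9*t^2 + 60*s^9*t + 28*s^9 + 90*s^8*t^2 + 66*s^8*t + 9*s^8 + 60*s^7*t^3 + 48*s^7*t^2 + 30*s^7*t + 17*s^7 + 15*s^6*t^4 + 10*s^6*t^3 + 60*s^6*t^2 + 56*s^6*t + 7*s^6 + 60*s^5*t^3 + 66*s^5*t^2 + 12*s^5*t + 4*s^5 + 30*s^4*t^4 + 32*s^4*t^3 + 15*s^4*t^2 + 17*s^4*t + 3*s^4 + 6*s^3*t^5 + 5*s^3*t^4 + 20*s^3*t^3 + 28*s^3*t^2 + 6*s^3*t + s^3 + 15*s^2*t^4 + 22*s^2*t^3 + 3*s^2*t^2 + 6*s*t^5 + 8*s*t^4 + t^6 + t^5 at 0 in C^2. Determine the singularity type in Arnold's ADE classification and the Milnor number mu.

Type E_{8}, Milnor number mu = 8.

The Hessian of f at 0 has rank 0. Corank 2; j^3 = s^3 is a perfect cube, so E-series; the 5-jet and mu = 8 give E_8.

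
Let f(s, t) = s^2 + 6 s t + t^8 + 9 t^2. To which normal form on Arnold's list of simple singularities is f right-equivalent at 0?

A_{7}

The Hessian of f at 0 has rank 1. Corank 1: A-series; mu = 7 gives A_7.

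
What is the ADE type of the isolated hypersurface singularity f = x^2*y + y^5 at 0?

The Hessian of f at 0 has rank 0. Corank 2; j^3 = x^2*y has shape L^2 M (L != M), so D-series; mu = 6 gives D_6.

D_{6}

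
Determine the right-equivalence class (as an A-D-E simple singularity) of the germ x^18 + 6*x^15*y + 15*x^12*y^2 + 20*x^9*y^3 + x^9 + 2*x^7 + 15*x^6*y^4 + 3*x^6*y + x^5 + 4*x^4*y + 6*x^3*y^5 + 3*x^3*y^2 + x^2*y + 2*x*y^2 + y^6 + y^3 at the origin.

D7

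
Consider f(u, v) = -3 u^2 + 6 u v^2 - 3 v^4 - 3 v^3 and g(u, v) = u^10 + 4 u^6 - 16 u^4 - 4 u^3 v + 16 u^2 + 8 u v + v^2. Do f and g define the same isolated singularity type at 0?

The Hessian of f at 0 has rank 1. Corank 1: A-series; mu = 2 gives A_2. The Hessian of g at 0 has rank 1. Corank 1: A-series; mu = 9 gives A_9. f is A_2 but g is A_9, hence not right-equivalent.

No.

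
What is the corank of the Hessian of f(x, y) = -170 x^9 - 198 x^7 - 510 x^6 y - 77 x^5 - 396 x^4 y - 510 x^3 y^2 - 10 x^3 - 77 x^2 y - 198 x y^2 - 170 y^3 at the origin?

2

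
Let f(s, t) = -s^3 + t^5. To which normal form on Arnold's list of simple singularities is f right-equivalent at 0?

E_8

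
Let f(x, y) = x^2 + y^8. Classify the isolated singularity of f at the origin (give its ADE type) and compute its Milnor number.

Type A7, Milnor number mu = 7.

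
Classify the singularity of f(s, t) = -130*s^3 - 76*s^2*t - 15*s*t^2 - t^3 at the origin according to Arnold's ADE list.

The Hessian of f at 0 has rank 0. Corank 2; j^3 = -(5*s + t)*(26*s^2 + 10*s*t + t^2) splits into three distinct lines over C (the quadratic factor has nonzero discriminant), so D_4.

D4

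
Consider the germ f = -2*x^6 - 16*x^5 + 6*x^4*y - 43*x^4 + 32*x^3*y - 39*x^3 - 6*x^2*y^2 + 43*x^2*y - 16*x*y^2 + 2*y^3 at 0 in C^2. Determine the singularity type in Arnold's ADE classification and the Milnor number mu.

Type D_4, Milnor number mu = 4.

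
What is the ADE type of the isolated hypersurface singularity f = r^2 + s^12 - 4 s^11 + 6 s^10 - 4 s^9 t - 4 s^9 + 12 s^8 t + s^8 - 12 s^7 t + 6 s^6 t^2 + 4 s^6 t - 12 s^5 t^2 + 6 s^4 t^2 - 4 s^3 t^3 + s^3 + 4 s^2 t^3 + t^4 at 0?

E_6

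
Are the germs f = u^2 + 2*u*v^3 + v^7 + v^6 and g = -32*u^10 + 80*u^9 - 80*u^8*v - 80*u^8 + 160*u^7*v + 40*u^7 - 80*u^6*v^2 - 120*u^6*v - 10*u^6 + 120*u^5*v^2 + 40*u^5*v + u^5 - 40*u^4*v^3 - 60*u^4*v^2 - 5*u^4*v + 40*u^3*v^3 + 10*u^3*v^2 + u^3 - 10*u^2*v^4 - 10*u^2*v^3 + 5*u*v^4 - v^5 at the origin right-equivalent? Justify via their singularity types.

No.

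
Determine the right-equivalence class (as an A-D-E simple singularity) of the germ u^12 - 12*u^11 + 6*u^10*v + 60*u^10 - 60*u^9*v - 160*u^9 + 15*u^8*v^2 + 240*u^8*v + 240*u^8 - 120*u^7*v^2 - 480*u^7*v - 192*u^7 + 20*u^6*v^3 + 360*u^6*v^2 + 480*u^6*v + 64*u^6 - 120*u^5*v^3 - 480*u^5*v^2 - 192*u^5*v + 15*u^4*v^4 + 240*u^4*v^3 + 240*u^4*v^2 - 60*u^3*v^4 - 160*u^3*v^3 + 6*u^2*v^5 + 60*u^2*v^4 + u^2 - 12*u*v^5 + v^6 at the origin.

A_{5}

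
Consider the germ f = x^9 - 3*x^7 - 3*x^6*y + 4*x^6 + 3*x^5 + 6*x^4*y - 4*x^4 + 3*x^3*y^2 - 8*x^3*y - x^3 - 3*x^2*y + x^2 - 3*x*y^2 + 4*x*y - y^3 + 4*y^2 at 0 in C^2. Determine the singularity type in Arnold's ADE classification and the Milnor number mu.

Type A_2, Milnor number mu = 2.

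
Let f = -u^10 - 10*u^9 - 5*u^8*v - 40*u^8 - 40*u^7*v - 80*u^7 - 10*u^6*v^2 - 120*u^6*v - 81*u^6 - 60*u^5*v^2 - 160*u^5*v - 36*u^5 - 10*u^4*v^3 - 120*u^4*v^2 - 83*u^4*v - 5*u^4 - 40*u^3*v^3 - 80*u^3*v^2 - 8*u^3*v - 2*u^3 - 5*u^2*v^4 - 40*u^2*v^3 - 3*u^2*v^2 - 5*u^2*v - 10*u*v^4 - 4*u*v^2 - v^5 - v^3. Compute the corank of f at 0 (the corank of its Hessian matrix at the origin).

2

The Hessian at 0 is [[0, 0], [0, 0]] of rank 0; hence corank 2.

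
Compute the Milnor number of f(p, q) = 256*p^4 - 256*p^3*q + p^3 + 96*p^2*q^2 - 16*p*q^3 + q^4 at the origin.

The Hessian of f at 0 has rank 0. Corank 2; j^3 = p^3 is a perfect cube, so E-series; the 4-jet and mu = 6 give E_6.

6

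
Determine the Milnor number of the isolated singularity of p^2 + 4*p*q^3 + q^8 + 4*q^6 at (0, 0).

7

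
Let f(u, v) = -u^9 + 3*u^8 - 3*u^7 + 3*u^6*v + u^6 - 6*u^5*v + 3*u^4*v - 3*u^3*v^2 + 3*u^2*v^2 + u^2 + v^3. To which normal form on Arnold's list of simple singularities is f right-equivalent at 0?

A_{2}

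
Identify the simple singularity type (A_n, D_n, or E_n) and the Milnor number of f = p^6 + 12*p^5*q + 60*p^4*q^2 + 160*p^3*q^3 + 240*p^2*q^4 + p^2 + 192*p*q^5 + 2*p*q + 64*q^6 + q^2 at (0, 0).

Type A_5, Milnor number mu = 5.

The Hessian of f at 0 has rank 1. Corank 1: A-series; mu = 5 gives A_5.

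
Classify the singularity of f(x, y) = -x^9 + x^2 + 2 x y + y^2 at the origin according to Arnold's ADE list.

A8

The Hessian of f at 0 is [[2, 2], [2, 2]] with rank 1, so corank 1. A Groebner basis of the Jacobian ideal J(f) in C{x,y} is {y^8, x + y}; counting standard monomials gives mu = 8. Corank 1: A-series; mu = 8 gives A_8.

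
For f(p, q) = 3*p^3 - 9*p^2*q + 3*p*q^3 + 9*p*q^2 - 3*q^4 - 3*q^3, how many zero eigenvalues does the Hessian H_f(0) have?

Hessian at 0 has rank 0.

2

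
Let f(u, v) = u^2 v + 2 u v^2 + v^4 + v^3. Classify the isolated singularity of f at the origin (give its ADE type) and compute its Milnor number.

Type D5, Milnor number mu = 5.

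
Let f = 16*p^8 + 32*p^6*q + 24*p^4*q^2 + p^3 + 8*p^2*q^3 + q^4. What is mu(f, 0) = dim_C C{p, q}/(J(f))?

6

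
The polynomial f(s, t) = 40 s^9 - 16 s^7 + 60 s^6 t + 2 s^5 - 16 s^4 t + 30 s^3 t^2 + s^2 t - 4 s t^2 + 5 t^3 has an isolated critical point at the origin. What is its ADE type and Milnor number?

Type D4, Milnor number mu = 4.

The Hessian of f at 0 is [[0, 0], [0, 0]] with rank 0, so corank 2. A Groebner basis of the Jacobian ideal J(f) in C{s,t} is {t^3, s^2 - t^2, s*t - 2*t^2}; counting standard monomials gives mu = 4. Corank 2; j^3 = t*(s^2 - 4*s*t + 5*t^2) splits into three distinct lines over C (the quadratic factor has nonzero discriminant), so D_4.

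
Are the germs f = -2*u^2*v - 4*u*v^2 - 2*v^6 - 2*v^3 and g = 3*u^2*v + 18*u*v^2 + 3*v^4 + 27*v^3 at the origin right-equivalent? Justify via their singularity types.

No.

The Hessian of f at 0 has rank 0. Corank 2; j^3 = -2*v*(u + v)^2 has shape L^2 M (L != M), so D-series; mu = 7 gives D_7. The Hessian of g at 0 has rank 0. Corank 2; j^3 = 3*v*(u + 3*v)^2 has shape L^2 M (L != M), so D-series; mu = 5 gives D_5. f is D_7 but g is D_5, hence not right-equivalent.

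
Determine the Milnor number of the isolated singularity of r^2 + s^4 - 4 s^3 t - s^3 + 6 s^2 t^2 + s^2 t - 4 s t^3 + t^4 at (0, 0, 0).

The Hessian of f at 0 is [[0, 0, 0], [0, 0, 0], [0, 0, 2]] with rank 1, so corank 2. A Groebner basis of the Jacobian ideal J(f) in C{s,t,r} is {s*t^2, s*t/4 + t^3, s^2 - s*t, r}; counting standard monomials gives mu = 5. Corank 2; j^3 = -s^2*(s - t) has shape L^2 M (L != M), so D-series; mu = 5 gives D_5.

5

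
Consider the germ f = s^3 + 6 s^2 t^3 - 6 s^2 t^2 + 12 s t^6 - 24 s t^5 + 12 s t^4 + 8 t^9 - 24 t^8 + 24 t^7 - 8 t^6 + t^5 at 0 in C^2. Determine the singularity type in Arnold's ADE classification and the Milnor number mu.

Type E_8, Milnor number mu = 8.

The Hessian of f at 0 has rank 0. Corank 2; j^3 = s^3 is a perfect cube, so E-series; the 5-jet and mu = 8 give E_8.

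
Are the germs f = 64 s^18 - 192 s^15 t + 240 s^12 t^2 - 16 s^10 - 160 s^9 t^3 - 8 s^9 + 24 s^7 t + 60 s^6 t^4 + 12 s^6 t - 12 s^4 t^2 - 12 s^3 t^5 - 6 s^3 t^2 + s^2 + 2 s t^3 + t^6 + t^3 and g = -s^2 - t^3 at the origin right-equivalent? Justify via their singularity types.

Yes.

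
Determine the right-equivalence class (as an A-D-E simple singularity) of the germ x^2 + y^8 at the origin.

The Hessian of f at 0 has rank 1. Corank 1: A-series; mu = 7 gives A_7.

A_7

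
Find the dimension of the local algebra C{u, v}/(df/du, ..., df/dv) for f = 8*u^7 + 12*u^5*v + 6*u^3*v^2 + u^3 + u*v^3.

7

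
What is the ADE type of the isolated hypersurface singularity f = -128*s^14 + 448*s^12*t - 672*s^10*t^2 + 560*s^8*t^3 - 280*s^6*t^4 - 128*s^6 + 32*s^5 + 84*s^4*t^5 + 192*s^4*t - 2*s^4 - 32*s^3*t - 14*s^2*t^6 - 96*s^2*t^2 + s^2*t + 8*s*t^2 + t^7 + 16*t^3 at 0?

The Hessian of f at 0 is [[0, 0], [0, 0]] with rank 0, so corank 2. A Groebner basis of the Jacobian ideal J(f) in C{s,t} is {4096*s^2/16777209 + s*t^3 + 33554425*s*t^2/178956896 + 83886073*s*t/17179862016 + 25165817*t^3/67108836 + 22369619*t^2/1431655168, -1024*s^2/5592403 - 78293663*s*t^2/715827584 - 39146835*s*t/11453241344 + t^4 - 33554425*t^3/178956896 - 30758227*t^2/2863310336, s^3 - 2097152*s^2/16777209 - 112*s*t^2/5592403 - 16777237*s*t/33554418 - 448*t^3/16777209 - 14*t^2/5592403, s^2*t - s*t/8 - t^2/2}; counting standard monomials gives mu = 8. Corank 2; j^3 = t*(s + 4*t)^2 has shape L^2 M (L != M), so D-series; mu = 8 gives D_8.

D_{8}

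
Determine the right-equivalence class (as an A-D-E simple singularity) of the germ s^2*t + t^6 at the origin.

The Hessian of f at 0 has rank 0. Corank 2; j^3 = s^2*t has shape L^2 M (L != M), so D-series; mu = 7 gives D_7.

D_7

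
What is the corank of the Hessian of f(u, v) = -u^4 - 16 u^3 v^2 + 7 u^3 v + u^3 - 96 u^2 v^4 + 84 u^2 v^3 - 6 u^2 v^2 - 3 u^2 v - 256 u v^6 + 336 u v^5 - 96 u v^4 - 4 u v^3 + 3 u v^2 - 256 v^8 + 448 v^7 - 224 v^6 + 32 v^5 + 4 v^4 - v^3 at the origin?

2

Hessian at 0 has rank 0.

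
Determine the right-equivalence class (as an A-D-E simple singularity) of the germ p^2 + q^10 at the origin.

The Hessian of f at 0 has rank 1. Corank 1: A-series; mu = 9 gives A_9.

A_9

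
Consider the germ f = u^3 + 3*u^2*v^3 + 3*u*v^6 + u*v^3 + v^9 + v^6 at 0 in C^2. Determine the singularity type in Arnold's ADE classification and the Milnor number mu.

Type E_7, Milnor number mu = 7.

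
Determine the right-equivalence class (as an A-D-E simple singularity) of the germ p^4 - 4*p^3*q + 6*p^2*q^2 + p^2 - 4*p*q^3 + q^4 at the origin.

A_3

The Hessian of f at 0 is [[2, 0], [0, 0]] with rank 1, so corank 1. A Groebner basis of the Jacobian ideal J(f) in C{p,q} is {q^3, p}; counting standard monomials gives mu = 3. Corank 1: A-series; mu = 3 gives A_3.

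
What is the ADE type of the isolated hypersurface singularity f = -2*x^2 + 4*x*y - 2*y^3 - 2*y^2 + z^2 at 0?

The Hessian of f at 0 has rank 2. Corank 1: A-series; mu = 2 gives A_2.

A_2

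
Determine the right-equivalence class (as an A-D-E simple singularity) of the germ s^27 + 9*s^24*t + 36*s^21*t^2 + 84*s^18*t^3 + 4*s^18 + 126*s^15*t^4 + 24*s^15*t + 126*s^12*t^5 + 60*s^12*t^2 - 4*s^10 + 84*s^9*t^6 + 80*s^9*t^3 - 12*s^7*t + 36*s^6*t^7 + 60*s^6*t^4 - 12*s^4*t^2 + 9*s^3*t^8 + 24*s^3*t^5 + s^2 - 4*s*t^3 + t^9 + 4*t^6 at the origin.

A_8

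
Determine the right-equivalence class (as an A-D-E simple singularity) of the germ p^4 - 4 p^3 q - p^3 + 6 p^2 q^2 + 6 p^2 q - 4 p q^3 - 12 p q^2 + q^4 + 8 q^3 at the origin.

E_6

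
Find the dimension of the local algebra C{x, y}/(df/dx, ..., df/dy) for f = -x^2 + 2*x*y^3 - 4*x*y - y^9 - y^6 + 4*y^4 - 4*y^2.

The Hessian of f at 0 has rank 1. Corank 1: A-series; mu = 8 gives A_8.

8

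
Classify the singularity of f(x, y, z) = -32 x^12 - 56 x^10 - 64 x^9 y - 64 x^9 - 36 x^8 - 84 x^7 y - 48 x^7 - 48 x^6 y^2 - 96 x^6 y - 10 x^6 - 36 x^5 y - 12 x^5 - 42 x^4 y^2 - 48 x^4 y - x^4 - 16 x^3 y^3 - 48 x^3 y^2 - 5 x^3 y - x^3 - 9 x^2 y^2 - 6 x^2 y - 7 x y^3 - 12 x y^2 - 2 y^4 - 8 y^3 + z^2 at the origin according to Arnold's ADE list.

E_{7}

The Hessian of f at 0 has rank 1. Corank 2; j^3 = -(x + 2*y)^3 is a perfect cube, so E-series; the 4-jet and mu = 7 give E_7.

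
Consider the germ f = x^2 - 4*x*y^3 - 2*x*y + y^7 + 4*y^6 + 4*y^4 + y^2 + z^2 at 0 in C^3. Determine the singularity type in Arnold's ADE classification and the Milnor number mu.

The Hessian of f at 0 is [[2, -2, 0], [-2, 2, 0], [0, 0, 2]] with rank 2, so corank 1. A Groebner basis of the Jacobian ideal J(f) in C{x,y,z} is {-x/2 + y^3 + y/2, x^2 - 2*x*y + y^2, z}; counting standard monomials gives mu = 6. Corank 1: A-series; mu = 6 gives A_6.

Type A_{6}, Milnor number mu = 6.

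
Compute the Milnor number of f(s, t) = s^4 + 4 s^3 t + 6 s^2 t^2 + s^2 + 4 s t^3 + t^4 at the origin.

3

The Hessian of f at 0 is [[2, 0], [0, 0]] with rank 1, so corank 1. A Groebner basis of the Jacobian ideal J(f) in C{s,t} is {t^3, s}; counting standard monomials gives mu = 3. Corank 1: A-series; mu = 3 gives A_3.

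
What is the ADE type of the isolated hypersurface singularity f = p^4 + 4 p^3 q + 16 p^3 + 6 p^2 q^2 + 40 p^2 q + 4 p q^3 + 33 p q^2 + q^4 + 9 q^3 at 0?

The Hessian of f at 0 has rank 0. Corank 2; j^3 = (p + q)*(4*p + 3*q)^2 has shape L^2 M (L != M), so D-series; mu = 5 gives D_5.

D_5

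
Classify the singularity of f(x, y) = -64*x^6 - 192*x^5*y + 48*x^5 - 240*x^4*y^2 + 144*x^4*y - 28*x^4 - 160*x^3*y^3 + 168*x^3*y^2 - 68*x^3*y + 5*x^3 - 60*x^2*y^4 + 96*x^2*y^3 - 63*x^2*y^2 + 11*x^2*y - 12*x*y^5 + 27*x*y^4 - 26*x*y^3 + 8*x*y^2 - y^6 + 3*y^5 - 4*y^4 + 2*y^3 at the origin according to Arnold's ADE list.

D_{4}

The Hessian of f at 0 is [[0, 0], [0, 0]] with rank 0, so corank 2. A Groebner basis of the Jacobian ideal J(f) in C{x,y} is {y^3, x^2 + 2*y^2, x*y - y^2}; counting standard monomials gives mu = 4. Corank 2; j^3 = (x + y)*(5*x^2 + 6*x*y + 2*y^2) splits into three distinct lines over C (the quadratic factor has nonzero discriminant), so D_4.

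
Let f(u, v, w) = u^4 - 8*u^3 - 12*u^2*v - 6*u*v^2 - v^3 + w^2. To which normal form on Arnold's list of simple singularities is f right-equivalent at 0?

E6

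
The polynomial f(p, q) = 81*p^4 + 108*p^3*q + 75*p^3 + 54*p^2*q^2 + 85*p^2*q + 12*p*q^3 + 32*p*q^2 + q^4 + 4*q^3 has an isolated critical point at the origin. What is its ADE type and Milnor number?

Type D5, Milnor number mu = 5.

The Hessian of f at 0 has rank 0. Corank 2; j^3 = (3*p + q)*(5*p + 2*q)^2 has shape L^2 M (L != M), so D-series; mu = 5 gives D_5.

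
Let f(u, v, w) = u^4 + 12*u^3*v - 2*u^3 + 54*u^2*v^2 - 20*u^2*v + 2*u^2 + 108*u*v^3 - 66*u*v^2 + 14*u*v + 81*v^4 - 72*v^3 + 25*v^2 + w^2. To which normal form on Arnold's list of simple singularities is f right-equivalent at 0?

The Hessian of f at 0 has rank 3. Corank 0: nondegenerate Morse point, so A_1.

A_{1}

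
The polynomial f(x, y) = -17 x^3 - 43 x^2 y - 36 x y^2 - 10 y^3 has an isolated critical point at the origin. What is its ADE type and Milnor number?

Type D_4, Milnor number mu = 4.

The Hessian of f at 0 has rank 0. Corank 2; j^3 = -(x + y)*(17*x^2 + 26*x*y + 10*y^2) splits into three distinct lines over C (the quadratic factor has nonzero discriminant), so D_4.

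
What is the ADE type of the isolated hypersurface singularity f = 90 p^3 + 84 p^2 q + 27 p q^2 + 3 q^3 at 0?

D_4

The Hessian of f at 0 has rank 0. Corank 2; j^3 = 3*(3*p + q)*(10*p^2 + 6*p*q + q^2) splits into three distinct lines over C (the quadratic factor has nonzero discriminant), so D_4.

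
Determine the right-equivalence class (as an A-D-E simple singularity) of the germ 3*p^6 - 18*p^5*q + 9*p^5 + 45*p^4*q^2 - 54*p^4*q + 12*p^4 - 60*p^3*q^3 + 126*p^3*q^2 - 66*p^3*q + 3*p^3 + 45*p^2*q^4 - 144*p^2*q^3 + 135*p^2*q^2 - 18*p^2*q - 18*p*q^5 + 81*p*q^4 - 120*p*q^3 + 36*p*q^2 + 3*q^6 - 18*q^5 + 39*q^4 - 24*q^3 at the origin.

The Hessian of f at 0 is [[0, 0], [0, 0]] with rank 0, so corank 2. A Groebner basis of the Jacobian ideal J(f) in C{p,q} is {p^3 - 6*p^2 + 24*p*q - 24*q^2, p^2*q - 4*p^2 + 16*p*q - 16*q^2, -5*p^2/2 + p*q^2 + 10*p*q - 10*q^2, -3*p^2/2 + 6*p*q + q^3 - 6*q^2}; counting standard monomials gives mu = 6. Corank 2; j^3 = 3*(p - 2*q)^3 is a perfect cube, so E-series; the 4-jet and mu = 6 give E_6.

E_{6}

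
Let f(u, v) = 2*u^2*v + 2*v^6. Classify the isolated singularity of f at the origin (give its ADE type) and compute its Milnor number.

The Hessian of f at 0 is [[0, 0], [0, 0]] with rank 0, so corank 2. A Groebner basis of the Jacobian ideal J(f) in C{u,v} is {u^2/6 + v^5, u^3, u*v}; counting standard monomials gives mu = 7. Corank 2; j^3 = 2*u^2*v has shape L^2 M (L != M), so D-series; mu = 7 gives D_7.

Type D_{7}, Milnor number mu = 7.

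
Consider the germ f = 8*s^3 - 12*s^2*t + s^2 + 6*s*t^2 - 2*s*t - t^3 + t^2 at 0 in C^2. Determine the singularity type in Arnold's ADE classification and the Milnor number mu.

Type A2, Milnor number mu = 2.

The Hessian of f at 0 has rank 1. Corank 1: A-series; mu = 2 gives A_2.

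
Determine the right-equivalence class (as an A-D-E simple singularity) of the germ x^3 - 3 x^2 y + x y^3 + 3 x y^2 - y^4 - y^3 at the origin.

E_{7}

The Hessian of f at 0 is [[0, 0], [0, 0]] with rank 0, so corank 2. A Groebner basis of the Jacobian ideal J(f) in C{x,y} is {x^3 - 3*x^2*y - 6*x^2 + 12*x*y - 6*y^2, 3*x^2 + x*y^2 - 6*x*y + 3*y^2, 3*x^2 - 6*x*y + y^3 + 3*y^2}; counting standard monomials gives mu = 7. Corank 2; j^3 = (x - y)^3 is a perfect cube, so E-series; the 4-jet and mu = 7 give E_7.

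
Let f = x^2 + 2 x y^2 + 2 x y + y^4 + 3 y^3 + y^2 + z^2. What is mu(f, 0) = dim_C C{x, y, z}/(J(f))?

2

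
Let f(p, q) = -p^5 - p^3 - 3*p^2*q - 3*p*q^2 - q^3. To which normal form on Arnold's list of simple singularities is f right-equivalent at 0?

The Hessian of f at 0 is [[0, 0], [0, 0]] with rank 0, so corank 2. A Groebner basis of the Jacobian ideal J(f) in C{p,q} is {q^5, p*q^3 + 3*q^4/4, p^2 + 2*p*q + q^2}; counting standard monomials gives mu = 8. Corank 2; j^3 = -(p + q)^3 is a perfect cube, so E-series; the 5-jet and mu = 8 give E_8.

E_{8}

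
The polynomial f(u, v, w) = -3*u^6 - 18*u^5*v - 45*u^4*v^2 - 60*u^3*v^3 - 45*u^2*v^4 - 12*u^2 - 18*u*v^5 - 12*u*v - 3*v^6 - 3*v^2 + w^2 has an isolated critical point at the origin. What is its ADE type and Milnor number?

The Hessian of f at 0 has rank 2. Corank 1: A-series; mu = 5 gives A_5.

Type A5, Milnor number mu = 5.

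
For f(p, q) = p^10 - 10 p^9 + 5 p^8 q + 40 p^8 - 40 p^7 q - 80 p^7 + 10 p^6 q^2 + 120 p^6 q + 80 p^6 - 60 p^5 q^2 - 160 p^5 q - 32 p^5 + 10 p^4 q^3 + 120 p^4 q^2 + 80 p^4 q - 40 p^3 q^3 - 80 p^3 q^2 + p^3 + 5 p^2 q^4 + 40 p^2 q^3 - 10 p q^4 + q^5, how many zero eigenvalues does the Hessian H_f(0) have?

2

Hessian at 0 has rank 0.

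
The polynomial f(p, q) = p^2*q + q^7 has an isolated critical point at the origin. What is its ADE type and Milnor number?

The Hessian of f at 0 has rank 0. Corank 2; j^3 = p^2*q has shape L^2 M (L != M), so D-series; mu = 8 gives D_8.

Type D_{8}, Milnor number mu = 8.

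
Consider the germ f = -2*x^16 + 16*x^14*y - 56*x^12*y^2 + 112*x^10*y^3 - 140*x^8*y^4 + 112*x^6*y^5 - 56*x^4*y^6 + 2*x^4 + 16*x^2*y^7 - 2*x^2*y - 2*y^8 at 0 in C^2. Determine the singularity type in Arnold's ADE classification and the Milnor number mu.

Type D_9, Milnor number mu = 9.

The Hessian of f at 0 is [[0, 0], [0, 0]] with rank 0, so corank 2. A Groebner basis of the Jacobian ideal J(f) in C{x,y} is {x^2/8 + y^7, x^3, x*y}; counting standard monomials gives mu = 9. Corank 2; j^3 = -2*x^2*y has shape L^2 M (L != M), so D-series; mu = 9 gives D_9.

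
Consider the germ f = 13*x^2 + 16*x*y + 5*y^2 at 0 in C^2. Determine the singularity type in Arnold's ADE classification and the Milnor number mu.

Type A_1, Milnor number mu = 1.

The Hessian of f at 0 has rank 2. Corank 0: nondegenerate Morse point, so A_1.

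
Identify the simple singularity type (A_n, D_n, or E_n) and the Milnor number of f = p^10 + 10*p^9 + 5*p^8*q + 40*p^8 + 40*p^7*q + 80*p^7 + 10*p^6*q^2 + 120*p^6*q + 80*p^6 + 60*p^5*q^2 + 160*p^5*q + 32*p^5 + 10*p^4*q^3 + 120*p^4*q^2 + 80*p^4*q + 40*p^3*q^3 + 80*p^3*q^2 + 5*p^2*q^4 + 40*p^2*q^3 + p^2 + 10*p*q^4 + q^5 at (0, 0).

Type A_{4}, Milnor number mu = 4.

The Hessian of f at 0 has rank 1. Corank 1: A-series; mu = 4 gives A_4.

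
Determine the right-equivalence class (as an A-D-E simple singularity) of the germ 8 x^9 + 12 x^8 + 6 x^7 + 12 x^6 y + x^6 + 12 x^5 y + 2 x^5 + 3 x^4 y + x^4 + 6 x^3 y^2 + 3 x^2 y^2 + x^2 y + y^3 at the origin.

The Hessian of f at 0 has rank 0. Corank 2; j^3 = y*(x^2 + y^2) splits into three distinct lines over C (the quadratic factor has nonzero discriminant), so D_4.

D_{4}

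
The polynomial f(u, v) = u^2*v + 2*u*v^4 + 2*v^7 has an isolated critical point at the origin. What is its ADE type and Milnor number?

The Hessian of f at 0 has rank 0. Corank 2; j^3 = u^2*v has shape L^2 M (L != M), so D-series; mu = 8 gives D_8.

Type D8, Milnor number mu = 8.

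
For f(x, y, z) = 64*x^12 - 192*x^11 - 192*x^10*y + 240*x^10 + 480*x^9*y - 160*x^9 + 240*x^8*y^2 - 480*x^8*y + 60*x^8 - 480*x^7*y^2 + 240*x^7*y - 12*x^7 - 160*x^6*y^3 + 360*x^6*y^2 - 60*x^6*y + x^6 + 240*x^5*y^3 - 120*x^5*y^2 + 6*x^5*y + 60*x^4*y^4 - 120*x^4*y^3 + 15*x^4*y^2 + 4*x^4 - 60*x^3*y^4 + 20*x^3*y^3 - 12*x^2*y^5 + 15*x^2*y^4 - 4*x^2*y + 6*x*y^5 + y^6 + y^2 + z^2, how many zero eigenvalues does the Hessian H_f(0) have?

1

Hessian at 0 has rank 2.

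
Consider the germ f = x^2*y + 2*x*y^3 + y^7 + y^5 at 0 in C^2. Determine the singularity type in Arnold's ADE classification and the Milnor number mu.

The Hessian of f at 0 has rank 0. Corank 2; j^3 = x^2*y has shape L^2 M (L != M), so D-series; mu = 8 gives D_8.

Type D_8, Milnor number mu = 8.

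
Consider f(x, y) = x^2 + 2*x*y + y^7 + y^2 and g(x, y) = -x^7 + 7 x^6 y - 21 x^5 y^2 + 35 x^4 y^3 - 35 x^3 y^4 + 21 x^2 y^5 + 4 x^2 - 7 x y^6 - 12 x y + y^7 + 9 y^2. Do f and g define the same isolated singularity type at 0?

Yes.

The Hessian of f at 0 has rank 1. Corank 1: A-series; mu = 6 gives A_6. The Hessian of g at 0 has rank 1. Corank 1: A-series; mu = 6 gives A_6. Both have type A_6, hence right-equivalent.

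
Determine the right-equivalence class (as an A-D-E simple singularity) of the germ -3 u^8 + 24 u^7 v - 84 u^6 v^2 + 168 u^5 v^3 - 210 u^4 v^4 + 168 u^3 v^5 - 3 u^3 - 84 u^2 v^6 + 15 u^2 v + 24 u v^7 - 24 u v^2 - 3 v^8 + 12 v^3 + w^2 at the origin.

D9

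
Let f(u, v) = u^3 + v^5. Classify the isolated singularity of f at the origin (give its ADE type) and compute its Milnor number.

The Hessian of f at 0 is [[0, 0], [0, 0]] with rank 0, so corank 2. A Groebner basis of the Jacobian ideal J(f) in C{u,v} is {v^4, u^2}; counting standard monomials gives mu = 8. Corank 2; j^3 = u^3 is a perfect cube, so E-series; the 5-jet and mu = 8 give E_8.

Type E_8, Milnor number mu = 8.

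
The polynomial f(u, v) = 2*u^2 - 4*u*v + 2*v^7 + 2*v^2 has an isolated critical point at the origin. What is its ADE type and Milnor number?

The Hessian of f at 0 has rank 1. Corank 1: A-series; mu = 6 gives A_6.

Type A_6, Milnor number mu = 6.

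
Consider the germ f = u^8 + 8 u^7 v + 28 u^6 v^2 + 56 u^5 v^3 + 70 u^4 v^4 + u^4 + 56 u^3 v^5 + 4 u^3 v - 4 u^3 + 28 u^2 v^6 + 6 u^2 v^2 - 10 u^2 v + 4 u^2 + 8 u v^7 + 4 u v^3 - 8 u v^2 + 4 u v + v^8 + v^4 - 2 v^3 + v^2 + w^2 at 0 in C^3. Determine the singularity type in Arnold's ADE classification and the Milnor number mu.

Type A_7, Milnor number mu = 7.

The Hessian of f at 0 has rank 2. Corank 1: A-series; mu = 7 gives A_7.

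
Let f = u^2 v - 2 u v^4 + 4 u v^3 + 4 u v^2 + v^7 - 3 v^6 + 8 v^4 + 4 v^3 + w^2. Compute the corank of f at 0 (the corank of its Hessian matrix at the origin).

2

The Hessian at 0 is [[0, 0, 0], [0, 0, 0], [0, 0, 2]] of rank 1; hence corank 2.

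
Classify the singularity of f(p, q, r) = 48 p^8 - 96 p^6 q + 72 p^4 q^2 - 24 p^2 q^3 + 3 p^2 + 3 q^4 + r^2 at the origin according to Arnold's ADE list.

A_3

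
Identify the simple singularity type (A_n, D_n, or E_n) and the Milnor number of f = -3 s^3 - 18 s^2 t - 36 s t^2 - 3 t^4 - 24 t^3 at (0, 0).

The Hessian of f at 0 has rank 0. Corank 2; j^3 = -3*(s + 2*t)^3 is a perfect cube, so E-series; the 4-jet and mu = 6 give E_6.

Type E6, Milnor number mu = 6.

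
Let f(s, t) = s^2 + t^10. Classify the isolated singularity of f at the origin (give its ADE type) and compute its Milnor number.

Type A9, Milnor number mu = 9.

The Hessian of f at 0 has rank 1. Corank 1: A-series; mu = 9 gives A_9.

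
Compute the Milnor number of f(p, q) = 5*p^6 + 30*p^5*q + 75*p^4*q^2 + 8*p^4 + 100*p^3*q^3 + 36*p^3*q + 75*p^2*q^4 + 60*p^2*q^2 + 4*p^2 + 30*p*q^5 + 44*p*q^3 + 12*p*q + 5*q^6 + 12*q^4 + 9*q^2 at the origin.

The Hessian of f at 0 has rank 1. Corank 1: A-series; mu = 5 gives A_5.

5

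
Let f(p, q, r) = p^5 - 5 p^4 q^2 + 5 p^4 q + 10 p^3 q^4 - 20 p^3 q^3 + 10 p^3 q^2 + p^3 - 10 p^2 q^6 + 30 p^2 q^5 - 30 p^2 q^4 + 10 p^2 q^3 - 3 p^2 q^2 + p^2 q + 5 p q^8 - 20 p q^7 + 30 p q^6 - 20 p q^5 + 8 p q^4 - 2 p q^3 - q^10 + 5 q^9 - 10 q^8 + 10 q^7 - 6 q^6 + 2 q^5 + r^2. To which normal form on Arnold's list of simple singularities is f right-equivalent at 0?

The Hessian of f at 0 has rank 1. Corank 2; j^3 = p^2*(p + q) has shape L^2 M (L != M), so D-series; mu = 6 gives D_6.

D_6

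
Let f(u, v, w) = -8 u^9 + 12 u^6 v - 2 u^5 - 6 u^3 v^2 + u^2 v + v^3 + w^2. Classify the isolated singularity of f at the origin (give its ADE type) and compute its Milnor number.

The Hessian of f at 0 has rank 1. Corank 2; j^3 = v*(u^2 + v^2) splits into three distinct lines over C (the quadratic factor has nonzero discriminant), so D_4.

Type D_4, Milnor number mu = 4.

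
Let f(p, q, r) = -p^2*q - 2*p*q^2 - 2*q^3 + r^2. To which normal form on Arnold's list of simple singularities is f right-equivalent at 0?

D4

The Hessian of f at 0 is [[0, 0, 0], [0, 0, 0], [0, 0, 2]] with rank 1, so corank 2. A Groebner basis of the Jacobian ideal J(f) in C{p,q,r} is {q^3, p^2 + 2*q^2, p*q + q^2, r}; counting standard monomials gives mu = 4. Corank 2; j^3 = -q*(p^2 + 2*p*q + 2*q^2) splits into three distinct lines over C (the quadratic factor has nonzero discriminant), so D_4.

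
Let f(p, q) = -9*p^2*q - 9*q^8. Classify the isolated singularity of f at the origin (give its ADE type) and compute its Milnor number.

The Hessian of f at 0 has rank 0. Corank 2; j^3 = -9*p^2*q has shape L^2 M (L != M), so D-series; mu = 9 gives D_9.

Type D_{9}, Milnor number mu = 9.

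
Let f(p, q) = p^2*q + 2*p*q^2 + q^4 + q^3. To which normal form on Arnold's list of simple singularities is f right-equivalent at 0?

D5

The Hessian of f at 0 has rank 0. Corank 2; j^3 = q*(p + q)^2 has shape L^2 M (L != M), so D-series; mu = 5 gives D_5.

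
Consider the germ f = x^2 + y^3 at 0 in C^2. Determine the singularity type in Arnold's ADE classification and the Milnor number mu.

Type A_{2}, Milnor number mu = 2.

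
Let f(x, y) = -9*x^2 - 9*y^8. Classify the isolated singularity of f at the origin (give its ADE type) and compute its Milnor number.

Type A_7, Milnor number mu = 7.

The Hessian of f at 0 has rank 1. Corank 1: A-series; mu = 7 gives A_7.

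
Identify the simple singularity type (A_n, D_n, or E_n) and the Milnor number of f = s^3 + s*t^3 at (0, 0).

The Hessian of f at 0 is [[0, 0], [0, 0]] with rank 0, so corank 2. A Groebner basis of the Jacobian ideal J(f) in C{s,t} is {s^3, s*t^2, 3*s^2 + t^3}; counting standard monomials gives mu = 7. Corank 2; j^3 = s^3 is a perfect cube, so E-series; the 4-jet and mu = 7 give E_7.

Type E_{7}, Milnor number mu = 7.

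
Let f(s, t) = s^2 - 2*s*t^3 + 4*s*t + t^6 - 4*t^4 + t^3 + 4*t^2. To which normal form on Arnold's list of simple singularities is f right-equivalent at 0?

A_{2}

The Hessian of f at 0 is [[2, 4], [4, 8]] with rank 1, so corank 1. A Groebner basis of the Jacobian ideal J(f) in C{s,t} is {t^2, s + 2*t}; counting standard monomials gives mu = 2. Corank 1: A-series; mu = 2 gives A_2.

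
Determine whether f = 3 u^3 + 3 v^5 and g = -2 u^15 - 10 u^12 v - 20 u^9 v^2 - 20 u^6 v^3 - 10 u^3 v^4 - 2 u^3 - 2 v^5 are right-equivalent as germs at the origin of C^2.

Yes.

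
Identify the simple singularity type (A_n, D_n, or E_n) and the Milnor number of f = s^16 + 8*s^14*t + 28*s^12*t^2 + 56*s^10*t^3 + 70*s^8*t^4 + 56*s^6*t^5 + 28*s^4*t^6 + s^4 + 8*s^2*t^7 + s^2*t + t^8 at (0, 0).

Type D_{9}, Milnor number mu = 9.

The Hessian of f at 0 has rank 0. Corank 2; j^3 = s^2*t has shape L^2 M (L != M), so D-series; mu = 9 gives D_9.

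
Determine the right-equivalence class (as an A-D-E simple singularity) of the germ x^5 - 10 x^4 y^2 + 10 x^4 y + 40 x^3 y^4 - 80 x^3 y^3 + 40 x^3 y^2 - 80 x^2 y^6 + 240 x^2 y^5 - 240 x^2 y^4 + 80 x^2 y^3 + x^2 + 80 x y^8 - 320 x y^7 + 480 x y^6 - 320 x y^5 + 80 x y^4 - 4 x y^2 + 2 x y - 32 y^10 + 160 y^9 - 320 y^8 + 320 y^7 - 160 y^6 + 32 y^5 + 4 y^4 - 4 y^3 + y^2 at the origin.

A_{4}

The Hessian of f at 0 has rank 1. Corank 1: A-series; mu = 4 gives A_4.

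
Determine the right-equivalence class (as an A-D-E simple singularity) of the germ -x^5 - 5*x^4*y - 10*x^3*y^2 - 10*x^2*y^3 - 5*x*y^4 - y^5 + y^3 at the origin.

The Hessian of f at 0 has rank 0. Corank 2; j^3 = y^3 is a perfect cube, so E-series; the 5-jet and mu = 8 give E_8.

E8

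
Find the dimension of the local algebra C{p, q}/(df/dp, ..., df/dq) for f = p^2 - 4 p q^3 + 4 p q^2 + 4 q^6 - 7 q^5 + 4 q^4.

The Hessian of f at 0 has rank 1. Corank 1: A-series; mu = 4 gives A_4.

4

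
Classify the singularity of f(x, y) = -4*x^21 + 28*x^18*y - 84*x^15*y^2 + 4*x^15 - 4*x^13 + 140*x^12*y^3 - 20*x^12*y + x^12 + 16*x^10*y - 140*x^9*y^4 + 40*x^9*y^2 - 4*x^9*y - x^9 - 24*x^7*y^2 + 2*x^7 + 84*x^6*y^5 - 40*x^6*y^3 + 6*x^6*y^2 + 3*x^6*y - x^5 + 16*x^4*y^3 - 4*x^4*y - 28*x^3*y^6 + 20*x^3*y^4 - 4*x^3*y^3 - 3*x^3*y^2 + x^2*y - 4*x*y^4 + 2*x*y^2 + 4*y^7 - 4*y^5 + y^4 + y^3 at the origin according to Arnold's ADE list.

D_{5}

The Hessian of f at 0 has rank 0. Corank 2; j^3 = y*(x + y)^2 has shape L^2 M (L != M), so D-series; mu = 5 gives D_5.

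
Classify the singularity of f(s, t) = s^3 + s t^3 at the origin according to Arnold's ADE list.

The Hessian of f at 0 is [[0, 0], [0, 0]] with rank 0, so corank 2. A Groebner basis of the Jacobian ideal J(f) in C{s,t} is {s^3, s*t^2, 3*s^2 + t^3}; counting standard monomials gives mu = 7. Corank 2; j^3 = s^3 is a perfect cube, so E-series; the 4-jet and mu = 7 give E_7.

E_7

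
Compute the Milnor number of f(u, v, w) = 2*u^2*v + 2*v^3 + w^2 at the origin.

4

The Hessian of f at 0 has rank 1. Corank 2; j^3 = 2*v*(u^2 + v^2) splits into three distinct lines over C (the quadratic factor has nonzero discriminant), so D_4.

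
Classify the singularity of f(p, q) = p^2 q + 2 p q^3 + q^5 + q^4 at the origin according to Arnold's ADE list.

The Hessian of f at 0 has rank 0. Corank 2; j^3 = p^2*q has shape L^2 M (L != M), so D-series; mu = 5 gives D_5.

D_5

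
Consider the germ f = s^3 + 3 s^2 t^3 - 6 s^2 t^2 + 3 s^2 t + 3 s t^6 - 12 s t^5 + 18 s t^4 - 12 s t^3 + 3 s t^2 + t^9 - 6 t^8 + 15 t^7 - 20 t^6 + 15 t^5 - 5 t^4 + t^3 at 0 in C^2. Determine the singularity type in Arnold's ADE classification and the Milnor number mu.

The Hessian of f at 0 has rank 0. Corank 2; j^3 = (s + t)^3 is a perfect cube, so E-series; the 4-jet and mu = 6 give E_6.

Type E6, Milnor number mu = 6.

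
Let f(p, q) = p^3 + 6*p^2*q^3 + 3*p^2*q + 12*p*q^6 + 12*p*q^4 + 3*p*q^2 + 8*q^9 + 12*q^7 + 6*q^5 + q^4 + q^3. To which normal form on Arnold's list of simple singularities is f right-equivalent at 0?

E6

The Hessian of f at 0 has rank 0. Corank 2; j^3 = (p + q)^3 is a perfect cube, so E-series; the 4-jet and mu = 6 give E_6.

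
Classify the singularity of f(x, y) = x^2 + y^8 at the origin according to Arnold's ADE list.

The Hessian of f at 0 has rank 1. Corank 1: A-series; mu = 7 gives A_7.

A7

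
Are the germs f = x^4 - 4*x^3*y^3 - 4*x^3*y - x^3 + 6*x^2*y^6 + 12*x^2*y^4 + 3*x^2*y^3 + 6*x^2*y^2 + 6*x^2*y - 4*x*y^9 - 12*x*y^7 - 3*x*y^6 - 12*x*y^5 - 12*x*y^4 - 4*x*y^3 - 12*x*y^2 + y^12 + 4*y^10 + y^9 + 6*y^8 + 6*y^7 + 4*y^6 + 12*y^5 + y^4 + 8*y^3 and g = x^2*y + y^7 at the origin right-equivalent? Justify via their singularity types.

No.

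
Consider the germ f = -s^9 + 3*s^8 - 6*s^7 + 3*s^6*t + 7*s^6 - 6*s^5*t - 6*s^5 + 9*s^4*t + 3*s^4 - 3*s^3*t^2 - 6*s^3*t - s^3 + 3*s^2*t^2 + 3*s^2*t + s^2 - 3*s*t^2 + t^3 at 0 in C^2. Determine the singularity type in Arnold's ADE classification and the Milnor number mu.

Type A_{2}, Milnor number mu = 2.

The Hessian of f at 0 is [[2, 0], [0, 0]] with rank 1, so corank 1. A Groebner basis of the Jacobian ideal J(f) in C{s,t} is {t^2, s}; counting standard monomials gives mu = 2. Corank 1: A-series; mu = 2 gives A_2.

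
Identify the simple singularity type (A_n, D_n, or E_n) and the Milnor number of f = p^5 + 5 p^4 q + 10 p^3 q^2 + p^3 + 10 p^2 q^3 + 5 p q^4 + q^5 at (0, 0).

The Hessian of f at 0 has rank 0. Corank 2; j^3 = p^3 is a perfect cube, so E-series; the 5-jet and mu = 8 give E_8.

Type E_{8}, Milnor number mu = 8.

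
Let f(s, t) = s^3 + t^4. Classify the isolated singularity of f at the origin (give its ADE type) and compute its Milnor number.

The Hessian of f at 0 has rank 0. Corank 2; j^3 = s^3 is a perfect cube, so E-series; the 4-jet and mu = 6 give E_6.

Type E_{6}, Milnor number mu = 6.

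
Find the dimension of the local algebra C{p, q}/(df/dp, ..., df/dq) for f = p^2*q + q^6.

7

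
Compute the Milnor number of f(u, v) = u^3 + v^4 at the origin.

The Hessian of f at 0 has rank 0. Corank 2; j^3 = u^3 is a perfect cube, so E-series; the 4-jet and mu = 6 give E_6.

6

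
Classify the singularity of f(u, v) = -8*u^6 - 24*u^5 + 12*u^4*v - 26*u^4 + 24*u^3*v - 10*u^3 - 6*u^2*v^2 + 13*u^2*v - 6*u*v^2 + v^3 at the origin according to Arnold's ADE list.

The Hessian of f at 0 has rank 0. Corank 2; j^3 = -(2*u - v)*(5*u^2 - 4*u*v + v^2) splits into three distinct lines over C (the quadratic factor has nonzero discriminant), so D_4.

D_4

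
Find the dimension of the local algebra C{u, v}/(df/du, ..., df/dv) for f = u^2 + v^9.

The Hessian of f at 0 is [[2, 0], [0, 0]] with rank 1, so corank 1. A Groebner basis of the Jacobian ideal J(f) in C{u,v} is {v^8, u}; counting standard monomials gives mu = 8. Corank 1: A-series; mu = 8 gives A_8.

8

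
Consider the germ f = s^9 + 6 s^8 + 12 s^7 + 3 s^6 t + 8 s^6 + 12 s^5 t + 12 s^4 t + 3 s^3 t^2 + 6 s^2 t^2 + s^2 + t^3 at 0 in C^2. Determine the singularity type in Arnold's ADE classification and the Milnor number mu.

Type A2, Milnor number mu = 2.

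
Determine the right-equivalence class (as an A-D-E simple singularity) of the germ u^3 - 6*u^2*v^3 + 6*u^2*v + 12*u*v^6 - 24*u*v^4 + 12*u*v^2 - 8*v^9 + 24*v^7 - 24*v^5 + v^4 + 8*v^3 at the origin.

The Hessian of f at 0 has rank 0. Corank 2; j^3 = (u + 2*v)^3 is a perfect cube, so E-series; the 4-jet and mu = 6 give E_6.

E_6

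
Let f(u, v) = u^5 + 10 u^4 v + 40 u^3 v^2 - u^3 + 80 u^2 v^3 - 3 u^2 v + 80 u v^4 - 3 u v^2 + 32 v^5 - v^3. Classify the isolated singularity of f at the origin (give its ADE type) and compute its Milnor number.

The Hessian of f at 0 is [[0, 0], [0, 0]] with rank 0, so corank 2. A Groebner basis of the Jacobian ideal J(f) in C{u,v} is {v^5, u*v^3 + 5*v^4/4, u^2 + 2*u*v + v^2}; counting standard monomials gives mu = 8. Corank 2; j^3 = -(u + v)^3 is a perfect cube, so E-series; the 5-jet and mu = 8 give E_8.

Type E_8, Milnor number mu = 8.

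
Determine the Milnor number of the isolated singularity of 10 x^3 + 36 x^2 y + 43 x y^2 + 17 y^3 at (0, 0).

4

The Hessian of f at 0 has rank 0. Corank 2; j^3 = (x + y)*(10*x^2 + 26*x*y + 17*y^2) splits into three distinct lines over C (the quadratic factor has nonzero discriminant), so D_4.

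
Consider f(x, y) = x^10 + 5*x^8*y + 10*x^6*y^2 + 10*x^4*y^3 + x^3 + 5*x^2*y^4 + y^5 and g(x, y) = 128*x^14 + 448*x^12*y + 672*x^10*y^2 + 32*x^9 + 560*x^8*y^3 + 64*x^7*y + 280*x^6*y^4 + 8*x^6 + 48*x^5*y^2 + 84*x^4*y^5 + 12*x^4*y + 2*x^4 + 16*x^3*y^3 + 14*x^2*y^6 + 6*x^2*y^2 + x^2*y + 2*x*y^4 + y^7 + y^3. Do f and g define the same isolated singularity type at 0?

The Hessian of f at 0 has rank 0. Corank 2; j^3 = x^3 is a perfect cube, so E-series; the 5-jet and mu = 8 give E_8. The Hessian of g at 0 has rank 0. Corank 2; j^3 = y*(x^2 + y^2) splits into three distinct lines over C (the quadratic factor has nonzero discriminant), so D_4. f is E_8 but g is D_4, hence not right-equivalent.

No.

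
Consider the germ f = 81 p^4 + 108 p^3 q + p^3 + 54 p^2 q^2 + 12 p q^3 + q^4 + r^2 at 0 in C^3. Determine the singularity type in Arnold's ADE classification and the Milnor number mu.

Type E_6, Milnor number mu = 6.

The Hessian of f at 0 is [[0, 0, 0], [0, 0, 0], [0, 0, 2]] with rank 1, so corank 2. A Groebner basis of the Jacobian ideal J(f) in C{p,q,r} is {q^4, p*q^2 + q^3/9, p^2, r}; counting standard monomials gives mu = 6. Corank 2; j^3 = p^3 is a perfect cube, so E-series; the 4-jet and mu = 6 give E_6.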